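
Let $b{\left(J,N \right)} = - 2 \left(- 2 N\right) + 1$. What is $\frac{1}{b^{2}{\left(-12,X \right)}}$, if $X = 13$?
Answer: $\frac{1}{2809} \approx 0.000356$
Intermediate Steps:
$b{\left(J,N \right)} = 1 + 4 N$ ($b{\left(J,N \right)} = 4 N + 1 = 1 + 4 N$)
$\frac{1}{b^{2}{\left(-12,X \right)}} = \frac{1}{\left(1 + 4 \cdot 13\right)^{2}} = \frac{1}{\left(1 + 52\right)^{2}} = \frac{1}{53^{2}} = \frac{1}{2809}$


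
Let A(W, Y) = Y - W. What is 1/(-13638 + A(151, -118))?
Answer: -1/13907 ≈ -7.1906e-5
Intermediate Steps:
1/(-13638 + A(151, -118)) = 1/(-13638 + (-118 - 1*151)) = 1/(-13638 + (-118 - 151)) = 1/(-13638 - 269) = 1/(-13907) = -1/13907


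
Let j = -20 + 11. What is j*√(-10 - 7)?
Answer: -9*I*√17 ≈ -37.108*I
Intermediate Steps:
j = -9
j*√(-10 - 7) = -9*√(-10 - 7) = -9*I*√17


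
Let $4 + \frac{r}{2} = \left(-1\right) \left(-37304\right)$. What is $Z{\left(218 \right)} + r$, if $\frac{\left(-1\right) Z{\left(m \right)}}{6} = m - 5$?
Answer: $73322$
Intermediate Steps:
$r = 74600$ ($r = -8 + 2 \left(\left(-1\right) \left(-37304\right)\right) = -8 + 2 \cdot 37304 = -8 + 74608 = 74600$)
$Z{\left(m \right)} = 30 - 6 m$ ($Z{\left(m \right)} = - 6 \left(m - 5\right) = - 6 \left(-5 + m\right) = 30 - 6 m$)
$Z{\left(218 \right)} + r = \left(30 - 1308\right) + 74600 = -1278 + 74600 = 73322$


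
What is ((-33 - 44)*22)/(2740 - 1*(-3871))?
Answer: -154/601 ≈ -0.25624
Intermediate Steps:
((-33 - 44)*22)/(2740 - 1*(-3871)) = (-77*22)/(2740 + 3871) = -1694/6611 = -1694*1/6611 = -154/601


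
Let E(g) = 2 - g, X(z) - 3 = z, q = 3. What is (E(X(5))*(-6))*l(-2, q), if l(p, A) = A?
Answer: 108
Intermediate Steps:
X(z) = 3 + z
(E(X(5))*(-6))*l(-2, q) = ((2 - (3 + 5))*(-6))*3 = ((2 - 1*8)*(-6))*3 = ((2 - 8)*(-6))*3 = -6*(-6)*3 = 36*3 = 108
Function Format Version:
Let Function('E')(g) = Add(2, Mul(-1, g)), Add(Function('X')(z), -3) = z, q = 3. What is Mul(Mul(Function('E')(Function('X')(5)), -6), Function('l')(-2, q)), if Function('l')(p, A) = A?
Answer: 108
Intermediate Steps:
Function('X')(z) = Add(3, z)
Mul(Mul(Function('E')(Function('X')(5)), -6), Function('l')(-2, q)) = Mul(Mul(Add(2, Mul(-1, Add(3, 5))), -6), 3) = Mul(Mul(Add(2, Mul(-1, 8)), -6), 3) = Mul(Mul(Add(2, -8), -6), 3) = Mul(Mul(-6, -6), 3) = Mul(36, 3) = 108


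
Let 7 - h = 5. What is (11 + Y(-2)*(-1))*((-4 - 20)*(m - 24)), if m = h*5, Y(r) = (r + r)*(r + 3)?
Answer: 5040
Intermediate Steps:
h = 2 (h = 7 - 1*5 = 7 - 5 = 2)
Y(r) = 2*r*(3 + r) (Y(r) = (2*r)*(3 + r) = 2*r*(3 + r))
m = 10 (m = 2*5 = 10)
(11 + Y(-2)*(-1))*((-4 - 20)*(m - 24)) = (11 + (2*(-2)*(3 - 2))*(-1))*((-4 - 20)*(10 - 24)) = (11 + (2*(-2)*1)*(-1))*(-24*(-14)) = (11 - 4*(-1))*336 = (11 + 4)*336 = 15*336 = 5040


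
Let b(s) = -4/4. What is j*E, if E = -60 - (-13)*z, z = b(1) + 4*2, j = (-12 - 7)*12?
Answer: -7068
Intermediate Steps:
b(s) = -1 (b(s) = -4*¼ = -1)
j = -228 (j = -19*12 = -228)
z = 7 (z = -1 + 4*2 = -1 + 8 = 7)
E = 31 (E = -60 - (-13)*7 = -60 - 1*(-91) = -60 + 91 = 31)
j*E = -228*31 = -7068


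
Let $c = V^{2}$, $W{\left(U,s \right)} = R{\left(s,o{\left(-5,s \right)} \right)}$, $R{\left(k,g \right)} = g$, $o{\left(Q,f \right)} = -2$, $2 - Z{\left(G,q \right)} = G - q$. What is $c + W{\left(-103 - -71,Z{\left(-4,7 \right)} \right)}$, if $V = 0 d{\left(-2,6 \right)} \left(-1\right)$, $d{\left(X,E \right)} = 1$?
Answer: $-2$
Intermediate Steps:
$Z{\left(G,q \right)} = 2 + q - G$ ($Z{\left(G,q \right)} = 2 - \left(G - q\right) = 2 + q - G$)
$V = 0$ ($V = 0 \cdot 1 \left(-1\right) = 0 \left(-1\right) = 0$)
$W{\left(U,s \right)} = -2$
$c = 0$ ($c = 0^{2} = 0$)
$c + W{\left(-103 - -71,Z{\left(-4,7 \right)} \right)} = 0 - 2 = -2$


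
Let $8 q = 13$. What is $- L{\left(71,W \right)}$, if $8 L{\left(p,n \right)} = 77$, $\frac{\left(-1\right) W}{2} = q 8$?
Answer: $- \frac{77}{8} \approx -9.625$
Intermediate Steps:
$q = \frac{13}{8}$ ($q = \frac{1}{8} \cdot 13 = \frac{13}{8} \approx 1.625$)
$W = -26$ ($W = - 2 \cdot \frac{13}{8} \cdot 8 = \left(-2\right) 13 = -26$)
$L{\left(p,n \right)} = \frac{77}{8}$ ($L{\left(p,n \right)} = \frac{1}{8} \cdot 77 = \frac{77}{8}$)
$- L{\left(71,W \right)} = \left(-1\right) \frac{77}{8} = - \frac{77}{8}$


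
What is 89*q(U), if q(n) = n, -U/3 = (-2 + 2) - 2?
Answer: 534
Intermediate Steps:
U = 6 (U = -3*((-2 + 2) - 2) = -3*(0 - 2) = -3*(-2) = 6)
89*q(U) = 89*6 = 534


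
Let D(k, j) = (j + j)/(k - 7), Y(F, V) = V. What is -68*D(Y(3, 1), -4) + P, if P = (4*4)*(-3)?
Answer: -416/3 ≈ -138.67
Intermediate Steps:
P = -48 (P = 16*(-3) = -48)
D(k, j) = 2*j/(-7 + k) (D(k, j) = (2*j)/(-7 + k) = 2*j/(-7 + k))
-68*D(Y(3, 1), -4) + P = -136*(-4)/(-7 + 1) - 48 = -136*(-4)/(-6) - 48 = -136*(-4)*(-1)/6 - 48 = -68*4/3 - 48 = -272/3 - 48 = -416/3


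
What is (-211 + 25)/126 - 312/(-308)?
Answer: -107/231 ≈ -0.46320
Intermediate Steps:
(-211 + 25)/126 - 312/(-308) = -186*1/126 - 312*(-1/308) = -31/21 + 78/77 = -107/231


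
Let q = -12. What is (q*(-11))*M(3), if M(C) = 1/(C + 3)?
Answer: 22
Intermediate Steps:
M(C) = 1/(3 + C)
(q*(-11))*M(3) = (-12*(-11))/(3 + 3) = 132/6 = 132*(1/6) = 22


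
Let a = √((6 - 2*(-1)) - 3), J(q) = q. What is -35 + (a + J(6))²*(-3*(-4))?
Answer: 457 + 144*√5 ≈ 778.99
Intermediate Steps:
a = √5 (a = √((6 + 2) - 3) = √(8 - 3) = √5 ≈ 2.2361)
-35 + (a + J(6))²*(-3*(-4)) = -35 + (√5 + 6)²*(-3*(-4)) = -35 + (6 + √5)²*12 = -35 + 12*(6 + √5)²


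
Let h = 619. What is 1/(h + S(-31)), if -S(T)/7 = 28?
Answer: 1/423 ≈ 0.0023641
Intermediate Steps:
S(T) = -196 (S(T) = -7*28 = -196)
1/(h + S(-31)) = 1/(619 - 196) = 1/423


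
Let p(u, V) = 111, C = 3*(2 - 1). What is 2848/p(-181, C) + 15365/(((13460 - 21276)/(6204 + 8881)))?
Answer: -25705433807/867576 ≈ -29629.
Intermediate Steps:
C = 3 (C = 3*1 = 3)
2848/p(-181, C) + 15365/(((13460 - 21276)/(6204 + 8881))) = 2848/111 + 15365/(((13460 - 21276)/(6204 + 8881))) = 2848*(1/111) + 15365/((-7816/15085)) = 2848/111 + 15365/((-7816*1/15085)) = 2848/111 + 15365/(-7816/15085) = 2848/111 + 15365*(-15085/7816) = 2848/111 - 231781025/7816 = -25705433807/867576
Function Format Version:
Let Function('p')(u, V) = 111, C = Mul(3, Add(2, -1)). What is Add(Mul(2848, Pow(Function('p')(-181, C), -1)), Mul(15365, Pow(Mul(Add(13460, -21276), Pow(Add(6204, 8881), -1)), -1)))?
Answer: Rational(-25705433807, 867576) ≈ -29629.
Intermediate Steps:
C = 3 (C = Mul(3, 1) = 3)
Add(Mul(2848, Pow(Function('p')(-181, C), -1)), Mul(15365, Pow(Mul(Add(13460, -21276), Pow(Add(6204, 8881), -1)), -1))) = Add(Mul(2848, Pow(111, -1)), Mul(15365, Pow(Mul(Add(13460, -21276), Pow(Add(6204, 8881), -1)), -1))) = Add(Mul(2848, Rational(1, 111)), Mul(15365, Pow(Mul(-7816, Pow(15085, -1)), -1))) = Add(Rational(2848, 111), Mul(15365, Pow(Mul(-7816, Rational(1, 15085)), -1))) = Add(Rational(2848, 111), Mul(15365, Pow(Rational(-7816, 15085), -1))) = Add(Rational(2848, 111), Mul(15365, Rational(-15085, 7816))) = Add(Rational(2848, 111), Rational(-231781025, 7816)) = Rational(-25705433807, 867576)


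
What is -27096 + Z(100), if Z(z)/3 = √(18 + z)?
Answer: -27096 + 3*√118 ≈ -27063.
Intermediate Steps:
Z(z) = 3*√(18 + z)
-27096 + Z(100) = -27096 + 3*√(18 + 100) = -27096 + 3*√118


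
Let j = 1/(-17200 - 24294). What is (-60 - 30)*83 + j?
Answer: -309960181/41494 ≈ -7470.0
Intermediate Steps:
j = -1/41494 (j = 1/(-41494) = -1/41494 ≈ -2.4100e-5)
(-60 - 30)*83 + j = (-60 - 30)*83 - 1/41494 = -90*83 - 1/41494 = -7470 - 1/41494 = -309960181/41494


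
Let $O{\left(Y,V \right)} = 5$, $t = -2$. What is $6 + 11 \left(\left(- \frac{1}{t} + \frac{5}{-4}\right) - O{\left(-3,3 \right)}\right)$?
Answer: $- \frac{229}{4} \approx -57.25$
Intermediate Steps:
$6 + 11 \left(\left(- \frac{1}{t} + \frac{5}{-4}\right) - O{\left(-3,3 \right)}\right) = 6 + 11 \left(\left(- \frac{1}{-2} + \frac{5}{-4}\right) - 5\right) = 6 + 11 \left(\left(\left(-1\right) \left(- \frac{1}{2}\right) + 5 \left(- \frac{1}{4}\right)\right) - 5\right) = 6 + 11 \left(\left(\frac{1}{2} - \frac{5}{4}\right) - 5\right) = 6 + 11 \left(- \frac{3}{4} - 5\right) = 6 + 11 \left(- \frac{23}{4}\right) = 6 - \frac{253}{4} = - \frac{229}{4}$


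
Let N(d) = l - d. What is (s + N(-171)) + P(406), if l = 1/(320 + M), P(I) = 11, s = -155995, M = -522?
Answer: -31474227/202 ≈ -1.5581e+5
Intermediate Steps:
l = -1/202 (l = 1/(320 - 522) = 1/(-202) = -1/202 ≈ -0.0049505)
N(d) = -1/202 - d
(s + N(-171)) + P(406) = (-155995 + (-1/202 - 1*(-171))) + 11 = (-155995 + (-1/202 + 171)) + 11 = (-155995 + 34541/202) + 11 = -31476449/202 + 11 = -31474227/202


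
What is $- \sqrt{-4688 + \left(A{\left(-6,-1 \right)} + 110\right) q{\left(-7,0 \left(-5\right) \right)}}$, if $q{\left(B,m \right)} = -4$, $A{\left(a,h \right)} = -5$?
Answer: $- 2 i \sqrt{1277} \approx - 71.47 i$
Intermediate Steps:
$- \sqrt{-4688 + \left(A{\left(-6,-1 \right)} + 110\right) q{\left(-7,0 \left(-5\right) \right)}} = - \sqrt{-4688 + \left(-5 + 110\right) \left(-4\right)} = - \sqrt{-4688 + 105 \left(-4\right)} = - \sqrt{-4688 - 420} = - \sqrt{-5108} = - 2 i \sqrt{1277}$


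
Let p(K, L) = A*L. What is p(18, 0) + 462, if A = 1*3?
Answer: 462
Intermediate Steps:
A = 3
p(K, L) = 3*L
p(18, 0) + 462 = 3*0 + 462 = 0 + 462 = 462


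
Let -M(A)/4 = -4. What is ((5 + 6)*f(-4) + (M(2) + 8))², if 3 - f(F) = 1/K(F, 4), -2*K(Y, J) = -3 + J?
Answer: 6241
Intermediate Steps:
M(A) = 16 (M(A) = -4*(-4) = 16)
K(Y, J) = 3/2 - J/2 (K(Y, J) = -(-3 + J)/2 = 3/2 - J/2)
f(F) = 5 (f(F) = 3 - 1/(3/2 - ½*4) = 3 - 1/(3/2 - 2) = 3 - 1/(-½) = 3 - 1*(-2) = 3 + 2 = 5)
((5 + 6)*f(-4) + (M(2) + 8))² = ((5 + 6)*5 + (16 + 8))² = (11*5 + 24)² = (55 + 24)² = 79² = 6241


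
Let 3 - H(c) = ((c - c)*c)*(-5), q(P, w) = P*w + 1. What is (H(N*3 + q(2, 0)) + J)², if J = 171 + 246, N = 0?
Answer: 176400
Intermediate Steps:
q(P, w) = 1 + P*w
H(c) = 3 (H(c) = 3 - (c - c)*c*(-5) = 3 - 0*c*(-5) = 3 - 0*(-5) = 3 - 1*0 = 3 + 0 = 3)
J = 417
(H(N*3 + q(2, 0)) + J)² = (3 + 417)² = 420² = 176400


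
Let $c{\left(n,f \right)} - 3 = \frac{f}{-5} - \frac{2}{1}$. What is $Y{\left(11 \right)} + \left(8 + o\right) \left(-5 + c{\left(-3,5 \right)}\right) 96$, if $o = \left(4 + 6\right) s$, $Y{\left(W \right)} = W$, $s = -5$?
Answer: $20171$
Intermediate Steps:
$c{\left(n,f \right)} = 1 - \frac{f}{5}$ ($c{\left(n,f \right)} = 3 + \left(\frac{f}{-5} - \frac{2}{1}\right) = 3 + \left(f \left(- \frac{1}{5}\right) - 2\right) = 3 - \left(2 + \frac{f}{5}\right) = 1 - \frac{f}{5}$)
$o = -50$ ($o = \left(4 + 6\right) \left(-5\right) = 10 \left(-5\right) = -50$)
$Y{\left(11 \right)} + \left(8 + o\right) \left(-5 + c{\left(-3,5 \right)}\right) 96 = 11 + \left(8 - 50\right) \left(-5 + \left(1 - 1\right)\right) 96 = 11 + - 42 \left(-5 + \left(1 - 1\right)\right) 96 = 11 + - 42 \left(-5 + 0\right) 96 = 11 + \left(-42\right) \left(-5\right) 96 = 11 + 210 \cdot 96 = 11 + 20160 = 20171$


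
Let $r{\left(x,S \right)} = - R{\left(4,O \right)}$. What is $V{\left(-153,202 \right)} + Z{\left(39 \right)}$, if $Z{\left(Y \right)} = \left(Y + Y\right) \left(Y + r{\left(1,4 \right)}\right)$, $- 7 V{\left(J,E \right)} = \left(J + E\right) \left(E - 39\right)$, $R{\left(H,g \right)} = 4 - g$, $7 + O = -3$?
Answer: $809$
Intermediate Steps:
$O = -10$ ($O = -7 - 3 = -10$)
$r{\left(x,S \right)} = -14$ ($r{\left(x,S \right)} = - (4 - -10) = - (4 + 10) = \left(-1\right) 14 = -14$)
$V{\left(J,E \right)} = - \frac{\left(-39 + E\right) \left(E + J\right)}{7}$ ($V{\left(J,E \right)} = - \frac{\left(J + E\right) \left(E - 39\right)}{7} = - \frac{\left(E + J\right) \left(-39 + E\right)}{7} = - \frac{\left(-39 + E\right) \left(E + J\right)}{7}$)
$Z{\left(Y \right)} = 2 Y \left(-14 + Y\right)$ ($Z{\left(Y \right)} = \left(Y + Y\right) \left(Y - 14\right) = 2 Y \left(-14 + Y\right)$)
$V{\left(-153,202 \right)} + Z{\left(39 \right)} = \left(- \frac{202^{2}}{7} + \frac{39}{7} \cdot 202 + \frac{39}{7} \left(-153\right) - \frac{202}{7} \left(-153\right)\right) + 2 \cdot 39 \left(-14 + 39\right) = \left(\left(- \frac{1}{7}\right) 40804 + \frac{7878}{7} - \frac{5967}{7} + \frac{30906}{7}\right) + 2 \cdot 39 \cdot 25 = \left(- \frac{40804}{7} + \frac{7878}{7} - \frac{5967}{7} + \frac{30906}{7}\right) + 1950 = -1141 + 1950 = 809$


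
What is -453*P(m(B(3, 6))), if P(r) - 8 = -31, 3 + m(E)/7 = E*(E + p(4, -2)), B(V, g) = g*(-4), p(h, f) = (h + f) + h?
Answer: 10419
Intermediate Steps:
p(h, f) = f + 2*h (p(h, f) = (f + h) + h = f + 2*h)
B(V, g) = -4*g
m(E) = -21 + 7*E*(6 + E) (m(E) = -21 + 7*(E*(E + (-2 + 2*4))) = -21 + 7*(E*(E + (-2 + 8))) = -21 + 7*(E*(E + 6)) = -21 + 7*(E*(6 + E)) = -21 + 7*E*(6 + E))
P(r) = -23 (P(r) = 8 - 31 = -23)
-453*P(m(B(3, 6))) = -453*(-23) = 10419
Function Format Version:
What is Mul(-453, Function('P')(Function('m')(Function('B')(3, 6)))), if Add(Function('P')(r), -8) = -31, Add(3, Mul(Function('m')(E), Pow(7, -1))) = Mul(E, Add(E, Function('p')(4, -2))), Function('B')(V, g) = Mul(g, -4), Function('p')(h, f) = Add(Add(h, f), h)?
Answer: 10419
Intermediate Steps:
Function('p')(h, f) = Add(f, Mul(2, h)) (Function('p')(h, f) = Add(Add(f, h), h) = Add(f, Mul(2, h)))
Function('B')(V, g) = Mul(-4, g)
Function('m')(E) = Add(-21, Mul(7, E, Add(6, E))) (Function('m')(E) = Add(-21, Mul(7, Mul(E, Add(E, Add(-2, Mul(2, 4)))))) = Add(-21, Mul(7, Mul(E, Add(E, Add(-2, 8))))) = Add(-21, Mul(7, Mul(E, Add(E, 6)))) = Add(-21, Mul(7, Mul(E, Add(6, E)))) = Add(-21, Mul(7, E, Add(6, E))))
Function('P')(r) = -23 (Function('P')(r) = Add(8, -31) = -23)
Mul(-453, Function('P')(Function('m')(Function('B')(3, 6)))) = Mul(-453, -23) = 10419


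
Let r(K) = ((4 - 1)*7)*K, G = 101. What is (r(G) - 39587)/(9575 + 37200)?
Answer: -37466/46775 ≈ -0.80098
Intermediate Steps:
r(K) = 21*K (r(K) = (3*7)*K = 21*K)
(r(G) - 39587)/(9575 + 37200) = (21*101 - 39587)/(9575 + 37200) = (2121 - 39587)/46775 = -37466*1/46775 = -37466/46775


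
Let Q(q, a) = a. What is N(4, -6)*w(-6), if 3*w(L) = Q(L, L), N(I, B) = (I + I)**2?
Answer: -128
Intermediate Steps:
N(I, B) = 4*I**2 (N(I, B) = (2*I)**2 = 4*I**2)
w(L) = L/3
N(4, -6)*w(-6) = (4*4**2)*((1/3)*(-6)) = (4*16)*(-2) = 64*(-2) = -128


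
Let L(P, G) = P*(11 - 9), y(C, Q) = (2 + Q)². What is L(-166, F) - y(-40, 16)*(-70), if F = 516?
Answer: 22348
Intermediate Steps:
L(P, G) = 2*P (L(P, G) = P*2 = 2*P)
L(-166, F) - y(-40, 16)*(-70) = 2*(-166) - (2 + 16)²*(-70) = -332 - 18²*(-70) = -332 - 324*(-70) = -332 - 1*(-22680) = -332 + 22680 = 22348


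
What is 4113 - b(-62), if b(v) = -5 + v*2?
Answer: 4242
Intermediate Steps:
b(v) = -5 + 2*v
4113 - b(-62) = 4113 - (-5 + 2*(-62)) = 4113 - (-5 - 124) = 4113 - 1*(-129) = 4113 + 129 = 4242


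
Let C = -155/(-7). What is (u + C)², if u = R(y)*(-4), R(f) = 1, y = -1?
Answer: 16129/49 ≈ 329.16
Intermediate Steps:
C = 155/7 (C = -155*(-⅐) = 155/7 ≈ 22.143)
u = -4 (u = 1*(-4) = -4)
(u + C)² = (-4 + 155/7)² = (127/7)² = 16129/49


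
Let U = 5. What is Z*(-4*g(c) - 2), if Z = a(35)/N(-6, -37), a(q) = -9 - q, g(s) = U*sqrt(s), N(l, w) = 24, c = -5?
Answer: 11/3 + 110*I*sqrt(5)/3 ≈ 3.6667 + 81.989*I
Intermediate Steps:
g(s) = 5*sqrt(s)
Z = -11/6 (Z = (-9 - 1*35)/24 = (-9 - 35)*(1/24) = -44*1/24 = -11/6 ≈ -1.8333)
Z*(-4*g(c) - 2) = -11*(-20*sqrt(-5) - 2)/6 = -11*(-20*I*sqrt(5) - 2)/6 = -11*(-2 - 20*I*sqrt(5))/6 = 11/3 + 110*I*sqrt(5)/3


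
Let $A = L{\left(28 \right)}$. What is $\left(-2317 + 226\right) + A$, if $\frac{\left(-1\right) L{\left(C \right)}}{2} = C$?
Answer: $-2147$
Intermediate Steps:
$L{\left(C \right)} = - 2 C$
$A = -56$ ($A = \left(-2\right) 28 = -56$)
$\left(-2317 + 226\right) + A = \left(-2317 + 226\right) - 56 = -2091 - 56 = -2147$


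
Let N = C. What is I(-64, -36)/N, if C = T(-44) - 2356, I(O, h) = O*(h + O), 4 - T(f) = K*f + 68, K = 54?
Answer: -1600/11 ≈ -145.45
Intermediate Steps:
T(f) = -64 - 54*f (T(f) = 4 - (54*f + 68) = 4 - (68 + 54*f) = 4 + (-68 - 54*f) = -64 - 54*f)
I(O, h) = O*(O + h)
C = -44 (C = (-64 - 54*(-44)) - 2356 = (-64 + 2376) - 2356 = 2312 - 2356 = -44)
N = -44
I(-64, -36)/N = -64*(-64 - 36)/(-44) = -64*(-100)*(-1/44) = 6400*(-1/44) = -1600/11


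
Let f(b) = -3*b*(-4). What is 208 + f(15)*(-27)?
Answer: -4652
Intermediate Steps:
f(b) = 12*b
208 + f(15)*(-27) = 208 + (12*15)*(-27) = 208 + 180*(-27) = 208 - 4860 = -4652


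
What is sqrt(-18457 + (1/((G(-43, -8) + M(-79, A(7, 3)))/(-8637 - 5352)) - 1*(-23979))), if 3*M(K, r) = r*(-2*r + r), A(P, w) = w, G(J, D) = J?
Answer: sqrt(12328046)/46 ≈ 76.329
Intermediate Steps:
M(K, r) = -r**2/3 (M(K, r) = (r*(-2*r + r))/3 = (r*(-r))/3 = (-r**2)/3 = -r**2/3)
sqrt(-18457 + (1/((G(-43, -8) + M(-79, A(7, 3)))/(-8637 - 5352)) - 1*(-23979))) = sqrt(-18457 + (1/((-43 - 1/3*3**2)/(-8637 - 5352)) - 1*(-23979))) = sqrt(-18457 + (1/((-43 - 1/3*9)/(-13989)) + 23979)) = sqrt(-18457 + (1/((-43 - 3)*(-1/13989)) + 23979)) = sqrt(-18457 + (1/(-46*(-1/13989)) + 23979)) = sqrt(-18457 + (1/(46/13989) + 23979)) = sqrt(-18457 + (13989/46 + 23979)) = sqrt(-18457 + 1117023/46) = sqrt(268001/46) = sqrt(12328046)/46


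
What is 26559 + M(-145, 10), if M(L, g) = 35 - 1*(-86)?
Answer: 26680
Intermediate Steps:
M(L, g) = 121 (M(L, g) = 35 + 86 = 121)
26559 + M(-145, 10) = 26559 + 121 = 26680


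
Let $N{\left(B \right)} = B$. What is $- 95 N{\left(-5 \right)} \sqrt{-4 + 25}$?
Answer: $475 \sqrt{21} \approx 2176.7$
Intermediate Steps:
$- 95 N{\left(-5 \right)} \sqrt{-4 + 25} = \left(-95\right) \left(-5\right) \sqrt{-4 + 25} = 475 \sqrt{21}$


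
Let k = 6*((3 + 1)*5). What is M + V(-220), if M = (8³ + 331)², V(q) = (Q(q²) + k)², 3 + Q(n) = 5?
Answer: 725533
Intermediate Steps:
Q(n) = 2 (Q(n) = -3 + 5 = 2)
k = 120 (k = 6*(4*5) = 6*20 = 120)
V(q) = 14884 (V(q) = (2 + 120)² = 122² = 14884)
M = 710649 (M = (512 + 331)² = 843² = 710649)
M + V(-220) = 710649 + 14884 = 725533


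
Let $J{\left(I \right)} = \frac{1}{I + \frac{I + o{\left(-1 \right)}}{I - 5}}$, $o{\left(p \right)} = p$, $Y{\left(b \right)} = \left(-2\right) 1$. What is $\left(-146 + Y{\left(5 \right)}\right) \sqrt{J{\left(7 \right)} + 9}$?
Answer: $- \frac{74 \sqrt{910}}{5} \approx -446.46$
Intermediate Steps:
$Y{\left(b \right)} = -2$
$J{\left(I \right)} = \frac{1}{I + \frac{-1 + I}{-5 + I}}$ ($J{\left(I \right)} = \frac{1}{I + \frac{I - 1}{I - 5}} = \frac{1}{I + \frac{-1 + I}{-5 + I}}$)
$\left(-146 + Y{\left(5 \right)}\right) \sqrt{J{\left(7 \right)} + 9} = \left(-146 - 2\right) \sqrt{\frac{5 - 7}{1 - 7^{2} + 4 \cdot 7} + 9} = - 148 \sqrt{\frac{5 - 7}{1 - 49 + 28} + 9} = - 148 \sqrt{\frac{1}{1 - 49 + 28} \left(-2\right) + 9} = - 148 \sqrt{\frac{1}{-20} \left(-2\right) + 9} = - 148 \sqrt{\left(- \frac{1}{20}\right) \left(-2\right) + 9} = - 148 \sqrt{\frac{1}{10} + 9} = - 148 \sqrt{\frac{91}{10}} = - 148 \frac{\sqrt{910}}{10} = - \frac{74 \sqrt{910}}{5}$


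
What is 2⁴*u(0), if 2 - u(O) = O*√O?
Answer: 32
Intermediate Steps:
u(O) = 2 - O^(3/2) (u(O) = 2 - O*√O = 2 - O^(3/2))
2⁴*u(0) = 2⁴*(2 - 0^(3/2)) = 16*(2 - 1*0) = 16*(2 + 0) = 16*2 = 32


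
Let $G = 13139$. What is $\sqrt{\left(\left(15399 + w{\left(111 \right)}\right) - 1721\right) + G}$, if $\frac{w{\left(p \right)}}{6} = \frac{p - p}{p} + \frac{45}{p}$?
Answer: $\frac{79 \sqrt{5883}}{37} \approx 163.77$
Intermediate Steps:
$w{\left(p \right)} = \frac{270}{p}$ ($w{\left(p \right)} = 6 \left(\frac{p - p}{p} + \frac{45}{p}\right) = 6 \left(\frac{0}{p} + \frac{45}{p}\right) = 6 \left(0 + \frac{45}{p}\right) = 6 \frac{45}{p} = \frac{270}{p}$)
$\sqrt{\left(\left(15399 + w{\left(111 \right)}\right) - 1721\right) + G} = \sqrt{\left(\left(15399 + \frac{270}{111}\right) - 1721\right) + 13139} = \sqrt{\left(\left(15399 + 270 \cdot \frac{1}{111}\right) - 1721\right) + 13139} = \sqrt{\left(\left(15399 + \frac{90}{37}\right) - 1721\right) + 13139} = \sqrt{\left(\frac{569853}{37} - 1721\right) + 13139} = \sqrt{\frac{506176}{37} + 13139} = \sqrt{\frac{992319}{37}} = \frac{79 \sqrt{5883}}{37}$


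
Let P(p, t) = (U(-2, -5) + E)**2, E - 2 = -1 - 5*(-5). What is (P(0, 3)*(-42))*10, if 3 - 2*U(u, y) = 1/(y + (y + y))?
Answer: -4775932/15 ≈ -3.1840e+5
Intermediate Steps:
E = 26 (E = 2 + (-1 - 5*(-5)) = 2 + (-1 + 25) = 2 + 24 = 26)
U(u, y) = 3/2 - 1/(6*y) (U(u, y) = 3/2 - 1/(2*(y + (y + y))) = 3/2 - 1/(2*(y + 2*y)) = 3/2 - 1/(3*y)/2 = 3/2 - 1/(6*y))
P(p, t) = 170569/225 (P(p, t) = ((1/6)*(-1 + 9*(-5))/(-5) + 26)**2 = ((1/6)*(-1/5)*(-1 - 45) + 26)**2 = ((1/6)*(-1/5)*(-46) + 26)**2 = (23/15 + 26)**2 = (413/15)**2 = 170569/225)
(P(0, 3)*(-42))*10 = ((170569/225)*(-42))*10 = -2387966/75*10 = -4775932/15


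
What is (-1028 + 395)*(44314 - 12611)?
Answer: -20067999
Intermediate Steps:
(-1028 + 395)*(44314 - 12611) = -633*31703 = -20067999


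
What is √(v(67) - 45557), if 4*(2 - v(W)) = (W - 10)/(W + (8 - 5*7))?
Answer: 3*I*√8098730/40 ≈ 213.44*I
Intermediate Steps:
v(W) = 2 - (-10 + W)/(4*(-27 + W)) (v(W) = 2 - (W - 10)/(4*(W + (8 - 5*7))) = 2 - (-10 + W)/(4*(W + (8 - 35))) = 2 - (-10 + W)/(4*(W - 27)) = 2 - (-10 + W)/(4*(-27 + W)))
√(v(67) - 45557) = √((-206 + 7*67)/(4*(-27 + 67)) - 45557) = √((¼)*(-206 + 469)/40 - 45557) = √((¼)*(1/40)*263 - 45557) = √(263/160 - 45557) = √(-7288857/160) = 3*I*√8098730/40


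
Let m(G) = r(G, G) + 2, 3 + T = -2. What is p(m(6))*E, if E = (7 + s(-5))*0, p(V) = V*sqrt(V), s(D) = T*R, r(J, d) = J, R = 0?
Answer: 0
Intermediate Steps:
T = -5 (T = -3 - 2 = -5)
m(G) = 2 + G (m(G) = G + 2 = 2 + G)
s(D) = 0 (s(D) = -5*0 = 0)
p(V) = V**(3/2)
E = 0 (E = (7 + 0)*0 = 7*0 = 0)
p(m(6))*E = (2 + 6)**(3/2)*0 = 8**(3/2)*0 = (16*sqrt(2))*0 = 0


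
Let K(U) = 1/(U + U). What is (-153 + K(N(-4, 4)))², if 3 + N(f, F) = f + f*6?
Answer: 90003169/3844 ≈ 23414.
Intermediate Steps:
N(f, F) = -3 + 7*f (N(f, F) = -3 + (f + f*6) = -3 + (f + 6*f) = -3 + 7*f)
K(U) = 1/(2*U)
(-153 + K(N(-4, 4)))² = (-153 + 1/(2*(-3 + 7*(-4))))² = (-153 + 1/(2*(-3 - 28)))² = (-153 + (½)/(-31))² = (-153 + (½)*(-1/31))² = (-153 - 1/62)² = (-9487/62)² = 90003169/3844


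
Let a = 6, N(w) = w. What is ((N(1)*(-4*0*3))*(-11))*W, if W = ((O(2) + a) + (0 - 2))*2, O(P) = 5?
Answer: 0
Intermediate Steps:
W = 18 (W = ((5 + 6) + (0 - 2))*2 = (11 - 2)*2 = 9*2 = 18)
((N(1)*(-4*0*3))*(-11))*W = ((1*(-4*0*3))*(-11))*18 = ((1*(0*3))*(-11))*18 = ((1*0)*(-11))*18 = (0*(-11))*18 = 0*18 = 0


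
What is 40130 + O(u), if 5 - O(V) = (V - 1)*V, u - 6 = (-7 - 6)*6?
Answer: 34879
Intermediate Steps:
u = -72 (u = 6 + (-7 - 6)*6 = 6 - 13*6 = 6 - 78 = -72)
O(V) = 5 - V*(-1 + V) (O(V) = 5 - (V - 1)*V = 5 - (-1 + V)*V = 5 - V*(-1 + V))
40130 + O(u) = 40130 + (5 - 72 - 1*(-72)²) = 40130 + (5 - 72 - 1*5184) = 40130 + (5 - 72 - 5184) = 40130 - 5251 = 34879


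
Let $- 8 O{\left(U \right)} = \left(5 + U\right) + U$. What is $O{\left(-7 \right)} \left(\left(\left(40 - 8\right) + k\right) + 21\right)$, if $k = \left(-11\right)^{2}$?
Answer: $\frac{783}{4} \approx 195.75$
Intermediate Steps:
$O{\left(U \right)} = - \frac{5}{8} - \frac{U}{4}$ ($O{\left(U \right)} = - \frac{\left(5 + U\right) + U}{8} = - \frac{5 + 2 U}{8} = - \frac{5}{8} - \frac{U}{4}$)
$k = 121$
$O{\left(-7 \right)} \left(\left(\left(40 - 8\right) + k\right) + 21\right) = \left(- \frac{5}{8} - - \frac{7}{4}\right) \left(\left(\left(40 - 8\right) + 121\right) + 21\right) = \left(- \frac{5}{8} + \frac{7}{4}\right) \left(\left(32 + 121\right) + 21\right) = \frac{9 \left(153 + 21\right)}{8} = \frac{9}{8} \cdot 174 = \frac{783}{4}$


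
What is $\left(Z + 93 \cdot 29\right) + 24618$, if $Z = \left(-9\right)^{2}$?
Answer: $27396$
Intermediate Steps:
$Z = 81$
$\left(Z + 93 \cdot 29\right) + 24618 = \left(81 + 93 \cdot 29\right) + 24618 = \left(81 + 2697\right) + 24618 = 2778 + 24618 = 27396$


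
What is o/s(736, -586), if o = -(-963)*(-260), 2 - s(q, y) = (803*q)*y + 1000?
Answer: -8346/11544323 ≈ -0.00072295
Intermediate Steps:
s(q, y) = -998 - 803*q*y (s(q, y) = 2 - ((803*q)*y + 1000) = 2 - (803*q*y + 1000) = 2 - (1000 + 803*q*y) = 2 + (-1000 - 803*q*y) = -998 - 803*q*y)
o = -250380 (o = -1*250380 = -250380)
o/s(736, -586) = -250380/(-998 - 803*736*(-586)) = -250380/(-998 + 346330688) = -250380/346329690 = -250380*1/346329690 = -8346/11544323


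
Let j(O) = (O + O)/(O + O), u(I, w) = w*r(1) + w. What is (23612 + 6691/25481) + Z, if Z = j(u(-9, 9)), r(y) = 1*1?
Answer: 601689544/25481 ≈ 23613.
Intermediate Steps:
r(y) = 1
u(I, w) = 2*w (u(I, w) = w*1 + w = w + w = 2*w)
j(O) = 1 (j(O) = (2*O)/((2*O)) = (2*O)*(1/(2*O)) = 1)
Z = 1
(23612 + 6691/25481) + Z = (23612 + 6691/25481) + 1 = 601664063/25481 + 1 = 601689544/25481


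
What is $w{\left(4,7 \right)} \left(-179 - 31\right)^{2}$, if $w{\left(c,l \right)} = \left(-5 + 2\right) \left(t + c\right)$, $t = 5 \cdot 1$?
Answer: $-1190700$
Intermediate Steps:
$t = 5$
$w{\left(c,l \right)} = -15 - 3 c$ ($w{\left(c,l \right)} = \left(-5 + 2\right) \left(5 + c\right) = - 3 \left(5 + c\right) = -15 - 3 c$)
$w{\left(4,7 \right)} \left(-179 - 31\right)^{2} = \left(-15 - 12\right) \left(-179 - 31\right)^{2} = \left(-15 - 12\right) \left(-210\right)^{2} = \left(-27\right) 44100 = -1190700$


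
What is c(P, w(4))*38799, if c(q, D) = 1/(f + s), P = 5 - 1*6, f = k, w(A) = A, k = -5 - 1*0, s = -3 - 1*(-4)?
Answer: -38799/4 ≈ -9699.8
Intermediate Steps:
s = 1 (s = -3 + 4 = 1)
k = -5 (k = -5 + 0 = -5)
f = -5
P = -1 (P = 5 - 6 = -1)
c(q, D) = -1/4 (c(q, D) = 1/(-5 + 1) = 1/(-4) = -1/4)
c(P, w(4))*38799 = -1/4*38799 = -38799/4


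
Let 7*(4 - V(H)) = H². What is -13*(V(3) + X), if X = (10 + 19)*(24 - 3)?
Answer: -55666/7 ≈ -7952.3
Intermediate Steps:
X = 609 (X = 29*21 = 609)
V(H) = 4 - H²/7
-13*(V(3) + X) = -13*((4 - ⅐*3²) + 609) = -13*((4 - ⅐*9) + 609) = -13*((4 - 9/7) + 609) = -13*(19/7 + 609) = -13*4282/7 = -55666/7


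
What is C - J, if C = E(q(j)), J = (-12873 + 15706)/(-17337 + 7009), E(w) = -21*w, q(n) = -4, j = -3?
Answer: 870385/10328 ≈ 84.274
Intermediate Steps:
J = -2833/10328 (J = 2833/(-10328) = 2833*(-1/10328) = -2833/10328 ≈ -0.27430)
C = 84 (C = -21*(-4) = 84)
C - J = 84 - 1*(-2833/10328) = 84 + 2833/10328 = 870385/10328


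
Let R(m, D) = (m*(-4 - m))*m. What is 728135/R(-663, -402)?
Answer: 728135/289675971 ≈ 0.0025136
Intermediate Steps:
R(m, D) = m²*(-4 - m)
728135/R(-663, -402) = 728135/(((-663)²*(-4 - 1*(-663)))) = 728135/((439569*(-4 + 663))) = 728135/((439569*659)) = 728135/289675971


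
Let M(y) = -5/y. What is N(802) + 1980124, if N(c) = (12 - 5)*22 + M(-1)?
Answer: 1980283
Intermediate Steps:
N(c) = 159 (N(c) = (12 - 5)*22 - 5/(-1) = 7*22 - 5*(-1) = 154 + 5 = 159)
N(802) + 1980124 = 159 + 1980124 = 1980283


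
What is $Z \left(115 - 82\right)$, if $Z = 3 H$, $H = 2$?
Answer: $198$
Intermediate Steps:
$Z = 6$ ($Z = 3 \cdot 2 = 6$)
$Z \left(115 - 82\right) = 6 \left(115 - 82\right) = 6 \cdot 33 = 198$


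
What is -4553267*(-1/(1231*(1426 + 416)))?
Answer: 4553267/2267502 ≈ 2.0081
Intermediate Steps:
-4553267*(-1/(1231*(1426 + 416))) = -4553267/(1842*(-1231)) = -4553267/(-2267502) = -4553267*(-1/2267502) = 4553267/2267502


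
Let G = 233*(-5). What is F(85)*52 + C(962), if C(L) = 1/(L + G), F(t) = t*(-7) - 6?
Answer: -6344157/203 ≈ -31252.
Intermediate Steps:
G = -1165
F(t) = -6 - 7*t (F(t) = -7*t - 6 = -6 - 7*t)
C(L) = 1/(-1165 + L) (C(L) = 1/(L - 1165) = 1/(-1165 + L))
F(85)*52 + C(962) = (-6 - 7*85)*52 + 1/(-1165 + 962) = (-6 - 595)*52 + 1/(-203) = -601*52 - 1/203 = -31252 - 1/203 = -6344157/203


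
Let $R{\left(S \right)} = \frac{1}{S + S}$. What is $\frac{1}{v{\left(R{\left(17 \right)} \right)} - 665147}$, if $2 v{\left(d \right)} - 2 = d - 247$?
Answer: $- \frac{68}{45238325} \approx -1.5032 \cdot 10^{-6}$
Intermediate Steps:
$R{\left(S \right)} = \frac{1}{2 S}$
$v{\left(d \right)} = - \frac{245}{2} + \frac{d}{2}$ ($v{\left(d \right)} = 1 + \frac{d - 247}{2} = 1 + \frac{-247 + d}{2} = 1 + \left(- \frac{247}{2} + \frac{d}{2}\right) = - \frac{245}{2} + \frac{d}{2}$)
$\frac{1}{v{\left(R{\left(17 \right)} \right)} - 665147} = \frac{1}{\left(- \frac{245}{2} + \frac{\frac{1}{2} \cdot \frac{1}{17}}{2}\right) - 665147} = \frac{1}{\left(- \frac{245}{2} + \frac{1}{2} \cdot \frac{1}{34}\right) - 665147} = \frac{1}{\left(- \frac{245}{2} + \frac{1}{68}\right) - 665147} = \frac{1}{- \frac{8329}{68} - 665147} = \frac{1}{- \frac{45238325}{68}} = - \frac{68}{45238325}$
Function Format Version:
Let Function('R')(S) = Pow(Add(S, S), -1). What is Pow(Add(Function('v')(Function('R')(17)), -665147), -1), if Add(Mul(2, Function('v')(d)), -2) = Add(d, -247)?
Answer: Rational(-68, 45238325) ≈ -1.5032e-6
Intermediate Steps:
Function('R')(S) = Mul(Rational(1, 2), Pow(S, -1)) (Function('R')(S) = Pow(Mul(2, S), -1) = Mul(Rational(1, 2), Pow(S, -1)))
Function('v')(d) = Add(Rational(-245, 2), Mul(Rational(1, 2), d)) (Function('v')(d) = Add(1, Mul(Rational(1, 2), Add(d, -247))) = Add(1, Mul(Rational(1, 2), Add(-247, d))) = Add(1, Add(Rational(-247, 2), Mul(Rational(1, 2), d))) = Add(Rational(-245, 2), Mul(Rational(1, 2), d)))
Pow(Add(Function('v')(Function('R')(17)), -665147), -1) = Pow(Add(Add(Rational(-245, 2), Mul(Rational(1, 2), Mul(Rational(1, 2), Pow(17, -1)))), -665147), -1) = Pow(Add(Add(Rational(-245, 2), Mul(Rational(1, 2), Mul(Rational(1, 2), Rational(1, 17)))), -665147), -1) = Pow(Add(Add(Rational(-245, 2), Mul(Rational(1, 2), Rational(1, 34))), -665147), -1) = Pow(Add(Add(Rational(-245, 2), Rational(1, 68)), -665147), -1) = Pow(Add(Rational(-8329, 68), -665147), -1) = Pow(Rational(-45238325, 68), -1) = Rational(-68, 45238325)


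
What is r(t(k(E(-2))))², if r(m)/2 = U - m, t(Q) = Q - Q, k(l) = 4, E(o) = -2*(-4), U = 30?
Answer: 3600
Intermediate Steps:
E(o) = 8
t(Q) = 0
r(m) = 60 - 2*m (r(m) = 2*(30 - m) = 60 - 2*m)
r(t(k(E(-2))))² = (60 - 2*0)² = (60 + 0)² = 60² = 3600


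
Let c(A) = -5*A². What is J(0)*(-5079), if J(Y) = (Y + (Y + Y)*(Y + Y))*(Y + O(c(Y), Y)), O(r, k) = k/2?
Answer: 0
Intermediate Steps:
O(r, k) = k/2 (O(r, k) = k*(½) = k/2)
J(Y) = 3*Y*(Y + 4*Y²)/2 (J(Y) = (Y + (Y + Y)*(Y + Y))*(Y + Y/2) = (Y + (2*Y)*(2*Y))*(3*Y/2) = (Y + 4*Y²)*(3*Y/2) = 3*Y*(Y + 4*Y²)/2)
J(0)*(-5079) = (0²*(3/2 + 6*0))*(-5079) = (0*(3/2 + 0))*(-5079) = (0*(3/2))*(-5079) = 0*(-5079) = 0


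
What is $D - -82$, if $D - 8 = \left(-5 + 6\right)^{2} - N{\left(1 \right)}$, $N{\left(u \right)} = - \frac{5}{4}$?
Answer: $\frac{369}{4} \approx 92.25$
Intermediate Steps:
$N{\left(u \right)} = - \frac{5}{4}$ ($N{\left(u \right)} = \left(-5\right) \frac{1}{4} = - \frac{5}{4}$)
$D = \frac{41}{4}$ ($D = 8 + \left(\left(-5 + 6\right)^{2} - - \frac{5}{4}\right) = 8 + \left(1^{2} + \frac{5}{4}\right) = 8 + \left(1 + \frac{5}{4}\right) = 8 + \frac{9}{4} = \frac{41}{4} \approx 10.25$)
$D - -82 = \frac{41}{4} - -82 = \frac{41}{4} + 82 = \frac{369}{4}$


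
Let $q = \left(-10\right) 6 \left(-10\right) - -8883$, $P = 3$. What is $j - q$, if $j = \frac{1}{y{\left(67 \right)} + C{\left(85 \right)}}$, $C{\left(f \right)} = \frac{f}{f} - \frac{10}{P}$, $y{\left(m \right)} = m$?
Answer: $- \frac{1839699}{194} \approx -9483.0$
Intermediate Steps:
$C{\left(f \right)} = - \frac{7}{3}$ ($C{\left(f \right)} = \frac{f}{f} - \frac{10}{3} = 1 - \frac{10}{3} = - \frac{7}{3}$)
$q = 9483$ ($q = \left(-60\right) \left(-10\right) + 8883 = 600 + 8883 = 9483$)
$j = \frac{3}{194}$ ($j = \frac{1}{67 - \frac{7}{3}} = \frac{1}{\frac{194}{3}} = \frac{3}{194} \approx 0.015464$)
$j - q = \frac{3}{194} - 9483 = - \frac{1839699}{194}$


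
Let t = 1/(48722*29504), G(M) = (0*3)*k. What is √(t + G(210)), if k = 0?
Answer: √22460842/179686736 ≈ 2.6375e-5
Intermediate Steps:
G(M) = 0 (G(M) = (0*3)*0 = 0*0 = 0)
t = 1/1437493888 (t = (1/48722)*(1/29504) = 1/1437493888 ≈ 6.9566e-10)
√(t + G(210)) = √(1/1437493888 + 0) = √(1/1437493888) = √22460842/179686736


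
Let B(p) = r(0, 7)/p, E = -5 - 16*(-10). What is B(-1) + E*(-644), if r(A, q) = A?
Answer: -99820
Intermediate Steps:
E = 155 (E = -5 + 160 = 155)
B(p) = 0 (B(p) = 0/p = 0)
B(-1) + E*(-644) = 0 + 155*(-644) = 0 - 99820 = -99820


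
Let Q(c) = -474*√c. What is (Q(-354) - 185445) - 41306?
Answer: -226751 - 474*I*√354 ≈ -2.2675e+5 - 8918.3*I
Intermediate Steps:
(Q(-354) - 185445) - 41306 = (-474*I*√354 - 185445) - 41306 = (-185445 - 474*I*√354) - 41306 = -226751 - 474*I*√354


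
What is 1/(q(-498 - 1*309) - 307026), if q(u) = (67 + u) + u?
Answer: -1/308573 ≈ -3.2407e-6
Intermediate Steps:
q(u) = 67 + 2*u
1/(q(-498 - 1*309) - 307026) = 1/((67 + 2*(-498 - 1*309)) - 307026) = 1/((67 + 2*(-498 - 309)) - 307026) = 1/((67 + 2*(-807)) - 307026) = 1/((67 - 1614) - 307026) = 1/(-1547 - 307026) = 1/(-308573) = -1/308573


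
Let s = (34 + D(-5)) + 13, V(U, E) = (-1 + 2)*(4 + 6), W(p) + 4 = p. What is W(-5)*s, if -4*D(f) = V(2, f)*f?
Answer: -1071/2 ≈ -535.50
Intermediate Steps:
W(p) = -4 + p
V(U, E) = 10 (V(U, E) = 1*10 = 10)
D(f) = -5*f/2
s = 119/2 (s = (34 - 5/2*(-5)) + 13 = (34 + 25/2) + 13 = 93/2 + 13 = 119/2 ≈ 59.500)
W(-5)*s = (-4 - 5)*(119/2) = -9*119/2 = -1071/2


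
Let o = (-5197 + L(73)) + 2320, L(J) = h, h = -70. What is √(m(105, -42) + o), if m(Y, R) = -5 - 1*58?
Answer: I*√3010 ≈ 54.863*I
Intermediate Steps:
L(J) = -70
m(Y, R) = -63 (m(Y, R) = -5 - 58 = -63)
o = -2947 (o = (-5197 - 70) + 2320 = -5267 + 2320 = -2947)
√(m(105, -42) + o) = √(-63 - 2947) = √(-3010) = I*√3010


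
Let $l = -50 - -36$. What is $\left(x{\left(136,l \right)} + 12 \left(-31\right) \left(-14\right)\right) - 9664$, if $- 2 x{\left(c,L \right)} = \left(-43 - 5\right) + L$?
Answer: $-4425$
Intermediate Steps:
$l = -14$ ($l = -50 + 36 = -14$)
$x{\left(c,L \right)} = 24 - \frac{L}{2}$ ($x{\left(c,L \right)} = - \frac{\left(-43 - 5\right) + L}{2} = - \frac{-48 + L}{2} = 24 - \frac{L}{2}$)
$\left(x{\left(136,l \right)} + 12 \left(-31\right) \left(-14\right)\right) - 9664 = \left(\left(24 - -7\right) + 12 \left(-31\right) \left(-14\right)\right) - 9664 = \left(\left(24 + 7\right) - -5208\right) - 9664 = \left(31 + 5208\right) - 9664 = 5239 - 9664 = -4425$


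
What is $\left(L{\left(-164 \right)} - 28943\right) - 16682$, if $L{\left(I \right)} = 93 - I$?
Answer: $-45368$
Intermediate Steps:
$\left(L{\left(-164 \right)} - 28943\right) - 16682 = \left(\left(93 - -164\right) - 28943\right) - 16682 = \left(\left(93 + 164\right) - 28943\right) - 16682 = \left(257 - 28943\right) - 16682 = -28686 - 16682 = -45368$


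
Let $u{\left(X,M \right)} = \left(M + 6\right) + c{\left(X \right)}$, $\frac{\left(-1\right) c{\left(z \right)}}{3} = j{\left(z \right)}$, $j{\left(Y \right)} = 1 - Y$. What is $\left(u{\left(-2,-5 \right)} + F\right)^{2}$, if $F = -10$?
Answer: $324$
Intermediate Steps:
$c{\left(z \right)} = -3 + 3 z$ ($c{\left(z \right)} = - 3 \left(1 - z\right) = -3 + 3 z$)
$u{\left(X,M \right)} = 3 + M + 3 X$ ($u{\left(X,M \right)} = \left(M + 6\right) + \left(-3 + 3 X\right) = \left(6 + M\right) + \left(-3 + 3 X\right) = 3 + M + 3 X$)
$\left(u{\left(-2,-5 \right)} + F\right)^{2} = \left(\left(3 - 5 + 3 \left(-2\right)\right) - 10\right)^{2} = \left(\left(3 - 5 - 6\right) - 10\right)^{2} = \left(-8 - 10\right)^{2} = \left(-18\right)^{2} = 324$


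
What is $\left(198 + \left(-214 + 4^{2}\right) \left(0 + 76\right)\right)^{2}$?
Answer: $220522500$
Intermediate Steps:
$\left(198 + \left(-214 + 4^{2}\right) \left(0 + 76\right)\right)^{2} = \left(198 + \left(-214 + 16\right) 76\right)^{2} = \left(198 - 15048\right)^{2} = \left(-14850\right)^{2} = 220522500$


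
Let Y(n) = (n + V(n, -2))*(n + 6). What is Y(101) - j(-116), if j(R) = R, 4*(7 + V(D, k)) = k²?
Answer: 10281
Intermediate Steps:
V(D, k) = -7 + k²/4
Y(n) = (-6 + n)*(6 + n) (Y(n) = (n + (-7 + (¼)*(-2)²))*(n + 6) = (n + (-7 + (¼)*4))*(6 + n) = (n + (-7 + 1))*(6 + n) = (n - 6)*(6 + n) = (-6 + n)*(6 + n))
Y(101) - j(-116) = (-36 + 101²) - 1*(-116) = (-36 + 10201) + 116 = 10165 + 116 = 10281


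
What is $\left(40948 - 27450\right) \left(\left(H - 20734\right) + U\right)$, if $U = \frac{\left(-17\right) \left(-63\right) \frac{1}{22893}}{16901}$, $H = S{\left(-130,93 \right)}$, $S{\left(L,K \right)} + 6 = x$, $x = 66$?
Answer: $- \frac{35990492610886426}{128971531} \approx -2.7906 \cdot 10^{8}$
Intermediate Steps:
$S{\left(L,K \right)} = 60$ ($S{\left(L,K \right)} = -6 + 66 = 60$)
$H = 60$
$U = \frac{357}{128971531}$ ($U = 1071 \cdot \frac{1}{22893} \cdot \frac{1}{16901} = \frac{357}{7631} \cdot \frac{1}{16901} = \frac{357}{128971531} \approx 2.7681 \cdot 10^{-6}$)
$\left(40948 - 27450\right) \left(\left(H - 20734\right) + U\right) = \left(40948 - 27450\right) \left(\left(60 - 20734\right) + \frac{357}{128971531}\right) = 13498 \left(\left(60 - 20734\right) + \frac{357}{128971531}\right) = 13498 \left(-20674 + \frac{357}{128971531}\right) = 13498 \left(- \frac{2666357431537}{128971531}\right) = - \frac{35990492610886426}{128971531}$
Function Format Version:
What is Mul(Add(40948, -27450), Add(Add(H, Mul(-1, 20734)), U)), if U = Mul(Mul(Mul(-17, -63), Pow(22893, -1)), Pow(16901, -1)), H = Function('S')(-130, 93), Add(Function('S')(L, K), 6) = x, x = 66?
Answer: Rational(-35990492610886426, 128971531) ≈ -2.7906e+8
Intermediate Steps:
Function('S')(L, K) = 60 (Function('S')(L, K) = Add(-6, 66) = 60)
H = 60
U = Rational(357, 128971531) (U = Mul(Mul(1071, Rational(1, 22893)), Rational(1, 16901)) = Mul(Rational(357, 7631), Rational(1, 16901)) = Rational(357, 128971531) ≈ 2.7681e-6)
Mul(Add(40948, -27450), Add(Add(H, Mul(-1, 20734)), U)) = Mul(Add(40948, -27450), Add(Add(60, Mul(-1, 20734)), Rational(357, 128971531))) = Mul(13498, Add(Add(60, -20734), Rational(357, 128971531))) = Mul(13498, Add(-20674, Rational(357, 128971531))) = Mul(13498, Rational(-2666357431537, 128971531)) = Rational(-35990492610886426, 128971531)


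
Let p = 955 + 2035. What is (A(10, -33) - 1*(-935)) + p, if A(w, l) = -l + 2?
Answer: 3960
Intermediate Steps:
A(w, l) = 2 - l
p = 2990
(A(10, -33) - 1*(-935)) + p = ((2 - 1*(-33)) - 1*(-935)) + 2990 = ((2 + 33) + 935) + 2990 = (35 + 935) + 2990 = 970 + 2990 = 3960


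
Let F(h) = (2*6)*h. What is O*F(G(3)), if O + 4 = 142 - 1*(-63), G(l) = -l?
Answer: -7236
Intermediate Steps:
F(h) = 12*h
O = 201 (O = -4 + (142 - 1*(-63)) = -4 + (142 + 63) = -4 + 205 = 201)
O*F(G(3)) = 201*(12*(-1*3)) = 201*(12*(-3)) = 201*(-36) = -7236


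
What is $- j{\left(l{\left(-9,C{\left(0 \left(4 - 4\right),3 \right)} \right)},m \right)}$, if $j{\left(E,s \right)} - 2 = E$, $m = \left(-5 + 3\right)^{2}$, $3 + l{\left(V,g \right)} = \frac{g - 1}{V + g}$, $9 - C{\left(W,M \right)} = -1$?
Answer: $-8$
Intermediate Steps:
$C{\left(W,M \right)} = 10$ ($C{\left(W,M \right)} = 9 - -1 = 9 + 1 = 10$)
$l{\left(V,g \right)} = -3 + \frac{-1 + g}{V + g}$ ($l{\left(V,g \right)} = -3 + \frac{g - 1}{V + g} = -3 + \frac{-1 + g}{V + g}$)
$m = 4$ ($m = \left(-2\right)^{2} = 4$)
$j{\left(E,s \right)} = 2 + E$
$- j{\left(l{\left(-9,C{\left(0 \left(4 - 4\right),3 \right)} \right)},m \right)} = - (2 + \frac{-1 - -27 - 20}{-9 + 10}) = - (2 + \frac{-1 + 27 - 20}{1}) = - (2 + 1 \cdot 6) = - (2 + 6) = \left(-1\right) 8 = -8$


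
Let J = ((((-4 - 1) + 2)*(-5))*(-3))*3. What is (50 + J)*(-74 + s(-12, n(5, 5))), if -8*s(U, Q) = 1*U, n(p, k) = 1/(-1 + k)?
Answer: 12325/2 ≈ 6162.5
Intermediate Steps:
s(U, Q) = -U/8
J = -135 (J = (((-5 + 2)*(-5))*(-3))*3 = (-3*(-5)*(-3))*3 = (15*(-3))*3 = -45*3 = -135)
(50 + J)*(-74 + s(-12, n(5, 5))) = (50 - 135)*(-74 - ⅛*(-12)) = -85*(-74 + 3/2) = -85*(-145/2) = 12325/2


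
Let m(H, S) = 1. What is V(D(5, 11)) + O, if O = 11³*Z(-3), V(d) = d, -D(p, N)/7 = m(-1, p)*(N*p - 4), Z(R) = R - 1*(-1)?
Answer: -3019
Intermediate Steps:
Z(R) = 1 + R (Z(R) = R + 1 = 1 + R)
D(p, N) = 28 - 7*N*p (D(p, N) = -7*(N*p - 4) = -7*(-4 + N*p) = 28 - 7*N*p)
O = -2662 (O = 11³*(1 - 3) = 1331*(-2) = -2662)
V(D(5, 11)) + O = (28 - 7*11*5) - 2662 = (28 - 385) - 2662 = -357 - 2662 = -3019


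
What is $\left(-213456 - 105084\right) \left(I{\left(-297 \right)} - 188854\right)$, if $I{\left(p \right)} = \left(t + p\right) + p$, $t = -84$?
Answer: $60373523280$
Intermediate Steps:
$I{\left(p \right)} = -84 + 2 p$ ($I{\left(p \right)} = \left(-84 + p\right) + p = -84 + 2 p$)
$\left(-213456 - 105084\right) \left(I{\left(-297 \right)} - 188854\right) = \left(-213456 - 105084\right) \left(\left(-84 + 2 \left(-297\right)\right) - 188854\right) = - 318540 \left(\left(-84 - 594\right) - 188854\right) = - 318540 \left(-678 - 188854\right) = \left(-318540\right) \left(-189532\right) = 60373523280$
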